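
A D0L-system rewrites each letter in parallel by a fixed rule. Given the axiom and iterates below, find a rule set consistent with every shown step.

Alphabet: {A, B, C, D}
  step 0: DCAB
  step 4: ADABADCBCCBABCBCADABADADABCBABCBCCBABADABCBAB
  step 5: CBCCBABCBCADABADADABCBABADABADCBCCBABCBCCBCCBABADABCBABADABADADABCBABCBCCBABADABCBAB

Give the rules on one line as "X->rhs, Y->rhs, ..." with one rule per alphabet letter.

A->CB, B->AB, C->AD, D->C

  step 4 ⇒ step 5: ADABADCBCCBABCBCADABADADABCBABCBCCBABADABCBAB ⇒ CB·C·CB·AB·CB·C·AD·AB·AD·AD·AB·CB·AB·AD·AB·AD·CB·C·CB·AB·CB·C·CB·C·CB·AB·AD·AB·CB·AB·AD·AB·AD·AD·AB·CB·AB·CB·C·CB·AB·AD·AB·CB·AB
    A ↦ CB
    B ↦ AB
    C ↦ AD
    D ↦ C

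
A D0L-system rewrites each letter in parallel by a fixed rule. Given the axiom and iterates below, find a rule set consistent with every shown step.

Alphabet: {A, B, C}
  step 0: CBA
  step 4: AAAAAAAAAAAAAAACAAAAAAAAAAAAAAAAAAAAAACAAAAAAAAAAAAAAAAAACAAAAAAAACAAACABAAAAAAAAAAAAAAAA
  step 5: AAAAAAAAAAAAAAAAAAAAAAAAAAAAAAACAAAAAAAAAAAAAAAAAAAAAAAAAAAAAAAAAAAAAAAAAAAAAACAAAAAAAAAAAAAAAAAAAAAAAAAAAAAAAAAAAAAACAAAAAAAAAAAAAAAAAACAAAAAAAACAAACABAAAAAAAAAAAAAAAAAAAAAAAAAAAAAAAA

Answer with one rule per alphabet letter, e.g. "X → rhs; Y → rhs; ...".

  step 4 ⇒ step 5: AAAAAAAAAAAAAAACAAAAAAAAAAAAAAAAAAAAAACAAAAAAAAAAAAAAAAAACAAAAAAAACAAACABAAAAAAAAAAAAAAAA ⇒ AA·AA·AA·AA·AA·AA·AA·AA·AA·AA·AA·AA·AA·AA·AA·ACA·AA·AA·AA·AA·AA·AA·AA·AA·AA·AA·AA·AA·AA·AA·AA·AA·AA·AA·AA·AA·AA·AA·ACA·AA·AA·AA·AA·AA·AA·AA·AA·AA·AA·AA·AA·AA·AA·AA·AA·AA·AA·ACA·AA·AA·AA·AA·AA·AA·AA·AA·ACA·AA·AA·AA·ACA·AA·CAB·AA·AA·AA·AA·AA·AA·AA·AA·AA·AA·AA·AA·AA·AA·AA·AA
    A ↦ AA
    B ↦ CAB
    C ↦ ACA

A->AA, B->CAB, C->ACA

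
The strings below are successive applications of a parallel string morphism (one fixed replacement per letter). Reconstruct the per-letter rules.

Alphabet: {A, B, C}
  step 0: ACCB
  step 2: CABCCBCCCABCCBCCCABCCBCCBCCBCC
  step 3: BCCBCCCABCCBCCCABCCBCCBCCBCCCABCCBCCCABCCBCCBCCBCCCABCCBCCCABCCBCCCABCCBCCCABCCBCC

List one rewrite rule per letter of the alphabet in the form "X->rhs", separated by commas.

A->BCC, B->CA, C->BCC

  step 2 ⇒ step 3: CABCCBCCCABCCBCCCABCCBCCBCCBCC ⇒ BCC·BCC·CA·BCC·BCC·CA·BCC·BCC·BCC·BCC·CA·BCC·BCC·CA·BCC·BCC·BCC·BCC·CA·BCC·BCC·CA·BCC·BCC·CA·BCC·BCC·CA·BCC·BCC
    A ↦ BCC
    B ↦ CA
    C ↦ BCC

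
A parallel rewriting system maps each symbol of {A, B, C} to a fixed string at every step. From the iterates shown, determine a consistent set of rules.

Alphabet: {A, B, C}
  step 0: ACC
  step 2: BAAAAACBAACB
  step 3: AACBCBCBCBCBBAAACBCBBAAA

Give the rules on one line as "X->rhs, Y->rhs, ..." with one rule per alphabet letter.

A->CB, B->AA, C->BA

  step 2 ⇒ step 3: BAAAAACBAACB ⇒ AA·CB·CB·CB·CB·CB·BA·AA·CB·CB·BA·AA
    A ↦ CB
    B ↦ AA
    C ↦ BA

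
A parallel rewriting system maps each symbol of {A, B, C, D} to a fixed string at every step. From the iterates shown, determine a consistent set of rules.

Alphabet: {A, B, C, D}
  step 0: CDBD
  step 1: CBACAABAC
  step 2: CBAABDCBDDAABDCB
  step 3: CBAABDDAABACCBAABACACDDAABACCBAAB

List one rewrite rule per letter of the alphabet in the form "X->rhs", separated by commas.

A->D, B->AAB, C->CB, D->AC

  step 2 ⇒ step 3: CBAABDCBDDAABDCB ⇒ CB·AAB·D·D·AAB·AC·CB·AAB·AC·AC·D·D·AAB·AC·CB·AAB
    A ↦ D
    B ↦ AAB
    C ↦ CB
    D ↦ AC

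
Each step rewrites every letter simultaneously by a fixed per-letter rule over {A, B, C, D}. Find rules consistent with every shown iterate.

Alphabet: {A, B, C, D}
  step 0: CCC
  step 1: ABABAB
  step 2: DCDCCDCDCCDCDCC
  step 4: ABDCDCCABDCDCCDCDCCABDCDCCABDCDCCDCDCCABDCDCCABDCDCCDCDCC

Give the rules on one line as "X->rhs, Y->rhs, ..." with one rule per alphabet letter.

  step 1 ⇒ step 2: ABABAB ⇒ DCD·CC·DCD·CC·DCD·CC
    A ↦ DCD
    B ↦ CC
  step 0 ⇒ step 1: CCC ⇒ AB·AB·AB
    C ↦ AB
    D ↦ C  (constrained at step 2)

A->DCD, B->CC, C->AB, D->C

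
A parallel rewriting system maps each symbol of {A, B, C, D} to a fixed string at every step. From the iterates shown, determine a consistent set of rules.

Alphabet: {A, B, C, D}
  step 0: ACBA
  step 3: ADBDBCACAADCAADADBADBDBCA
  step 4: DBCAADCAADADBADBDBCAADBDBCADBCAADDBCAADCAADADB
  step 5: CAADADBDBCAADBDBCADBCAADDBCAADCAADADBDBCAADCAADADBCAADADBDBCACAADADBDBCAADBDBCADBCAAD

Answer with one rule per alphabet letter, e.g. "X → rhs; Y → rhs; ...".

  step 4 ⇒ step 5: DBCAADCAADADBADBDBCAADBDBCADBCAADDBCAADCAADADB ⇒ CA·AD·A·DB·DB·CA·A·DB·DB·CA·DB·CA·AD·DB·CA·AD·CA·AD·A·DB·DB·CA·AD·CA·AD·A·DB·CA·AD·A·DB·DB·CA·CA·AD·A·DB·DB·CA·A·DB·DB·CA·DB·CA·AD
    A ↦ DB
    B ↦ AD
    C ↦ A
    D ↦ CA

A->DB, B->AD, C->A, D->CA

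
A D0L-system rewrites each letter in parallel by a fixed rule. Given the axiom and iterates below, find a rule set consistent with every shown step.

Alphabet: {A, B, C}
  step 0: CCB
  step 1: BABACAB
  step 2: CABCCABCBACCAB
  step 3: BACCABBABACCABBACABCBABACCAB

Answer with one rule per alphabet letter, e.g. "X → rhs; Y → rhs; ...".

  step 2 ⇒ step 3: CABCCABCBACCAB ⇒ BA·C·CAB·BA·BA·C·CAB·BA·CAB·C·BA·BA·C·CAB
    A ↦ C
    B ↦ CAB
    C ↦ BA

A->C, B->CAB, C->BA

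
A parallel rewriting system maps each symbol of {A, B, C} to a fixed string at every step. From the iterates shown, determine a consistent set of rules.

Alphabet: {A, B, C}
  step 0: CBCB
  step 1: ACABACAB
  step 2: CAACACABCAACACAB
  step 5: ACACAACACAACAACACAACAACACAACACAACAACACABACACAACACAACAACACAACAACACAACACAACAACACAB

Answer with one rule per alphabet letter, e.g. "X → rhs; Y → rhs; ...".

A->CA, B->CAB, C->A

  step 1 ⇒ step 2: ACABACAB ⇒ CA·A·CA·CAB·CA·A·CA·CAB
    A ↦ CA
    B ↦ CAB
    C ↦ A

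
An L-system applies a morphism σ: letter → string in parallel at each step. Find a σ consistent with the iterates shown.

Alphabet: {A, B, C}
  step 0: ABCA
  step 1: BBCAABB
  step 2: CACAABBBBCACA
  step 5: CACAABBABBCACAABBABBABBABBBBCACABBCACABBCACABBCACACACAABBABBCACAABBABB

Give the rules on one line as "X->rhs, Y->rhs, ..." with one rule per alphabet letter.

  step 1 ⇒ step 2: BBCAABB ⇒ CA·CA·A·BB·BB·CA·CA
    A ↦ BB
    B ↦ CA
    C ↦ A

A->BB, B->CA, C->A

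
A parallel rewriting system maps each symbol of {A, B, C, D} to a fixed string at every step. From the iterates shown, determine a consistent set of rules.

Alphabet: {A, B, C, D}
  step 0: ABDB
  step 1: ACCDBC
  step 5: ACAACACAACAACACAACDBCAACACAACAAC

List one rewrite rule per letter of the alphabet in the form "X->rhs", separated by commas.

A->AC, B->C, C->A, D->DB

  step 0 ⇒ step 1: ABDB ⇒ AC·C·DB·C
    A ↦ AC
    B ↦ C
    D ↦ DB
    C ↦ A  (constrained at step 1)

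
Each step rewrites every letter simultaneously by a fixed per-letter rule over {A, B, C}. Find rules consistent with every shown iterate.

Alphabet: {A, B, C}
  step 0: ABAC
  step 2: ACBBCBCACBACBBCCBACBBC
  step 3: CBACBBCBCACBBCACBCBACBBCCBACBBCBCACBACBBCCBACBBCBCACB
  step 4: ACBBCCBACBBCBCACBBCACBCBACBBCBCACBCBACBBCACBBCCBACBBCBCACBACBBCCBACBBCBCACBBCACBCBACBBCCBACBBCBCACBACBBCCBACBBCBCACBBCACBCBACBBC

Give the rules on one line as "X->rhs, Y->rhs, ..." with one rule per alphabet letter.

A->CB, B->BC, C->ACB

  step 3 ⇒ step 4: CBACBBCBCACBBCACBCBACBBCCBACBBCBCACBACBBCCBACBBCBCACB ⇒ ACB·BC·CB·ACB·BC·BC·ACB·BC·ACB·CB·ACB·BC·BC·ACB·CB·ACB·BC·ACB·BC·CB·ACB·BC·BC·ACB·ACB·BC·CB·ACB·BC·BC·ACB·BC·ACB·CB·ACB·BC·CB·ACB·BC·BC·ACB·ACB·BC·CB·ACB·BC·BC·ACB·BC·ACB·CB·ACB·BC
    A ↦ CB
    B ↦ BC
    C ↦ ACB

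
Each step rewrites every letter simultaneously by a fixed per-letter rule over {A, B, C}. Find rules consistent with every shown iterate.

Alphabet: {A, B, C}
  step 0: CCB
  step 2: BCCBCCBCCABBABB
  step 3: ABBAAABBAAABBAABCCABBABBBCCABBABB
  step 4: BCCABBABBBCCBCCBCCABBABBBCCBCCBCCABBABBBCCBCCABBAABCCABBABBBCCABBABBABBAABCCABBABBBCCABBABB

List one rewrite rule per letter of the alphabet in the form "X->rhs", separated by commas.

  step 3 ⇒ step 4: ABBAAABBAAABBAABCCABBABBBCCABBABB ⇒ BCC·ABB·ABB·BCC·BCC·BCC·ABB·ABB·BCC·BCC·BCC·ABB·ABB·BCC·BCC·ABB·A·A·BCC·ABB·ABB·BCC·ABB·ABB·ABB·A·A·BCC·ABB·ABB·BCC·ABB·ABB
    A ↦ BCC
    B ↦ ABB
    C ↦ A

A->BCC, B->ABB, C->A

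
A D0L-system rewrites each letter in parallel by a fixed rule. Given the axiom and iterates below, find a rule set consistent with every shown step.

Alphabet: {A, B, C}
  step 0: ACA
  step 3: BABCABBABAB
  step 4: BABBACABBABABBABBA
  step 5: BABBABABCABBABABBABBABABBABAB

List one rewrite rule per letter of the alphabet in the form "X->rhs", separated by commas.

  step 4 ⇒ step 5: BABBACABBABABBABBA ⇒ BA·B·BA·BA·B·CA·B·BA·BA·B·BA·B·BA·BA·B·BA·BA·B
    A ↦ B
    B ↦ BA
    C ↦ CA

A->B, B->BA, C->CA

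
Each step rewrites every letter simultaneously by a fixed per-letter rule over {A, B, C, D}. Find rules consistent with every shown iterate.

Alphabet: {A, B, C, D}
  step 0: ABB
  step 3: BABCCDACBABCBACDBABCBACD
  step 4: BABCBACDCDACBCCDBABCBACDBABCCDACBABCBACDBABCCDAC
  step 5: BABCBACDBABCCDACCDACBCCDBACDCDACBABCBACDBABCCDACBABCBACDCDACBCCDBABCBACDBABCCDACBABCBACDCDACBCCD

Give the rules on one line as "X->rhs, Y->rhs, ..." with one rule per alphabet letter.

A->BC, B->BA, C->CD, D->AC

  step 4 ⇒ step 5: BABCBACDCDACBCCDBABCBACDBABCCDACBABCBACDBABCCDAC ⇒ BA·BC·BA·CD·BA·BC·CD·AC·CD·AC·BC·CD·BA·CD·CD·AC·BA·BC·BA·CD·BA·BC·CD·AC·BA·BC·BA·CD·CD·AC·BC·CD·BA·BC·BA·CD·BA·BC·CD·AC·BA·BC·BA·CD·CD·AC·BC·CD
    A ↦ BC
    B ↦ BA
    C ↦ CD
    D ↦ AC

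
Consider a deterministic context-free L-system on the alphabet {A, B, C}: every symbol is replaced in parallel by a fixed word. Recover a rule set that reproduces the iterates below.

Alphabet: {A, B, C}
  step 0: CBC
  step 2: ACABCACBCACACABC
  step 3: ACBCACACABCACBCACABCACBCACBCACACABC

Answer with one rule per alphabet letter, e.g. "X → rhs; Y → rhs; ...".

A->AC, B->ACA, C->BC

  step 2 ⇒ step 3: ACABCACBCACACABC ⇒ AC·BC·AC·ACA·BC·AC·BC·ACA·BC·AC·BC·AC·BC·AC·ACA·BC
    A ↦ AC
    B ↦ ACA
    C ↦ BC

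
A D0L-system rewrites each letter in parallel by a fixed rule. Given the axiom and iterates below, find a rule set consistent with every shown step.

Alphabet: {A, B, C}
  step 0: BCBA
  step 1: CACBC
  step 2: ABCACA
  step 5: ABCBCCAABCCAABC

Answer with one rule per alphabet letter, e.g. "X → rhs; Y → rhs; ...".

A->BC, B->C, C->A

  step 1 ⇒ step 2: CACBC ⇒ A·BC·A·C·A
    A ↦ BC
    B ↦ C
    C ↦ A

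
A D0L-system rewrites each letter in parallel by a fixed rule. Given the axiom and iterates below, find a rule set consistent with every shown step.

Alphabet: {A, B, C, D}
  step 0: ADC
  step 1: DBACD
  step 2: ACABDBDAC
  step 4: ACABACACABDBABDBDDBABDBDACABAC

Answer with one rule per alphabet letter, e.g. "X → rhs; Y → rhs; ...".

A->DB, B->AB, C->D, D->AC

  step 1 ⇒ step 2: DBACD ⇒ AC·AB·DB·D·AC
    A ↦ DB
    B ↦ AB
    C ↦ D
    D ↦ AC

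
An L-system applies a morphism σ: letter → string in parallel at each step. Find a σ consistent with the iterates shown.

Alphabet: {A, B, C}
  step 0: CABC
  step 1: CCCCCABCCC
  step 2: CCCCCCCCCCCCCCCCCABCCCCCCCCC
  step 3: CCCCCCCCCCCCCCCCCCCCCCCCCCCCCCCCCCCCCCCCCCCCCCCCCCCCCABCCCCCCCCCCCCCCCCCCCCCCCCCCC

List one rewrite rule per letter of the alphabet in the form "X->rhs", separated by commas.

  step 2 ⇒ step 3: CCCCCCCCCCCCCCCCCABCCCCCCCCC ⇒ CCC·CCC·CCC·CCC·CCC·CCC·CCC·CCC·CCC·CCC·CCC·CCC·CCC·CCC·CCC·CCC·CCC·CC·AB·CCC·CCC·CCC·CCC·CCC·CCC·CCC·CCC·CCC
    A ↦ CC
    B ↦ AB
    C ↦ CCC

A->CC, B->AB, C->CCC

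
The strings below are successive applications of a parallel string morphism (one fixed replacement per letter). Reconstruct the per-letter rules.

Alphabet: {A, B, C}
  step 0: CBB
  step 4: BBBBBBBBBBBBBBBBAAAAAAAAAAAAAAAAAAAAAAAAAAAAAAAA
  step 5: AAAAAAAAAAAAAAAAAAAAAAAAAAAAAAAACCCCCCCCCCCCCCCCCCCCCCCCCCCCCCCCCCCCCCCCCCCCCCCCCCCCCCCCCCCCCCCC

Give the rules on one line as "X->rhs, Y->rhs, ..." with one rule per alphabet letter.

  step 4 ⇒ step 5: BBBBBBBBBBBBBBBBAAAAAAAAAAAAAAAAAAAAAAAAAAAAAAAA ⇒ AA·AA·AA·AA·AA·AA·AA·AA·AA·AA·AA·AA·AA·AA·AA·AA·CC·CC·CC·CC·CC·CC·CC·CC·CC·CC·CC·CC·CC·CC·CC·CC·CC·CC·CC·CC·CC·CC·CC·CC·CC·CC·CC·CC·CC·CC·CC·CC
    A ↦ CC
    B ↦ AA
    C ↦ BB  (constrained at step 0)

A->CC, B->AA, C->BB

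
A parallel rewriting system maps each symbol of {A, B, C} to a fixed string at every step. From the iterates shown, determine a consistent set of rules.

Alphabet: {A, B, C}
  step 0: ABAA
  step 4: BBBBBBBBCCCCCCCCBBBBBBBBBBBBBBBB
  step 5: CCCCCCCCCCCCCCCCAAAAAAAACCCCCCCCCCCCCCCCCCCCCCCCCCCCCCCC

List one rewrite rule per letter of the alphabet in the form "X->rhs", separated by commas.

  step 4 ⇒ step 5: BBBBBBBBCCCCCCCCBBBBBBBBBBBBBBBB ⇒ CC·CC·CC·CC·CC·CC·CC·CC·A·A·A·A·A·A·A·A·CC·CC·CC·CC·CC·CC·CC·CC·CC·CC·CC·CC·CC·CC·CC·CC
    B ↦ CC
    C ↦ A
    A ↦ BB  (constrained at step 0)

A->BB, B->CC, C->A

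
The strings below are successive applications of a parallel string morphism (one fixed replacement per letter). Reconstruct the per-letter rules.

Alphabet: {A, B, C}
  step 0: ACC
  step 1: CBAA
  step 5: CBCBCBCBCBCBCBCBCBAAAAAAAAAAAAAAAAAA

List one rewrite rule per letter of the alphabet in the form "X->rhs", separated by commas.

A->CB, B->AA, C->A

  step 0 ⇒ step 1: ACC ⇒ CB·A·A
    A ↦ CB
    C ↦ A
    B ↦ AA  (constrained at step 1)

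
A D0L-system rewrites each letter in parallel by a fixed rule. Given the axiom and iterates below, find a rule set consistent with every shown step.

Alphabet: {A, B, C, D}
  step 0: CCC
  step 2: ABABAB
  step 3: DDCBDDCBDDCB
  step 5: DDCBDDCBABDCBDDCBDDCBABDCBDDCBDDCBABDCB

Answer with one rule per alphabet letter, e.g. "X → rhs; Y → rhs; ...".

A->DD, B->CB, C->D, D->AB

  step 2 ⇒ step 3: ABABAB ⇒ DD·CB·DD·CB·DD·CB
    A ↦ DD
    B ↦ CB
    C ↦ D  (constrained at step 0)
    D ↦ AB  (constrained at step 3)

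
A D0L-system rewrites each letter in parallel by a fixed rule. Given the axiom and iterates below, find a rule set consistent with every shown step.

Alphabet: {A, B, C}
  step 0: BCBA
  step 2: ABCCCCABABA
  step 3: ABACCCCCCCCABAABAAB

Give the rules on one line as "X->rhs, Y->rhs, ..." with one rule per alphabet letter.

  step 2 ⇒ step 3: ABCCCCABABA ⇒ AB·A·CC·CC·CC·CC·AB·A·AB·A·AB
    A ↦ AB
    B ↦ A
    C ↦ CC

A->AB, B->A, C->CC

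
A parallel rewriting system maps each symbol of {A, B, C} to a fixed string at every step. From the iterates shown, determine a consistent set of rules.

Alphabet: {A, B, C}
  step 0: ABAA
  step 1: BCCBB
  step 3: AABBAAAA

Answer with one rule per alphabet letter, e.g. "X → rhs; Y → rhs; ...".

A->B, B->CC, C->A

  step 0 ⇒ step 1: ABAA ⇒ B·CC·B·B
    A ↦ B
    B ↦ CC
    C ↦ A  (constrained at step 1)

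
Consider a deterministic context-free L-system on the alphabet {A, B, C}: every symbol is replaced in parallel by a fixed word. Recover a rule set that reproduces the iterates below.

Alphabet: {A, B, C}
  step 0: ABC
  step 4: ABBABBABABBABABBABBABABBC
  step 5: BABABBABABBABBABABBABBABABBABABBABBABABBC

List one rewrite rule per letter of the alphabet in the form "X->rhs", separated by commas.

  step 4 ⇒ step 5: ABBABBABABBABABBABBABABBC ⇒ B·AB·AB·B·AB·AB·B·AB·B·AB·AB·B·AB·B·AB·AB·B·AB·AB·B·AB·B·AB·AB·BC
    A ↦ B
    B ↦ AB
    C ↦ BC

A->B, B->AB, C->BC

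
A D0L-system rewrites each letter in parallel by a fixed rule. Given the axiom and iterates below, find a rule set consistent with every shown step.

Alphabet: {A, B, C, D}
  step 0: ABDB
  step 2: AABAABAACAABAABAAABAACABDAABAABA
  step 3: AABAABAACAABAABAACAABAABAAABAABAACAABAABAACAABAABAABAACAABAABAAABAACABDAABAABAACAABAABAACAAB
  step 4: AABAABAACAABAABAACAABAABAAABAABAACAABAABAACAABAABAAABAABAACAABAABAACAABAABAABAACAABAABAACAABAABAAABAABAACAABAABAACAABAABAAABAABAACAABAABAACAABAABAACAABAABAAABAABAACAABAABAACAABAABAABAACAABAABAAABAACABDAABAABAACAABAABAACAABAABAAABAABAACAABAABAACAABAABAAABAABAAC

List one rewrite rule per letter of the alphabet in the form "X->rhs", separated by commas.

  step 3 ⇒ step 4: AABAABAACAABAABAACAABAABAAABAABAACAABAABAACAABAABAABAACAABAABAAABAACABDAABAABAACAABAABAACAAB ⇒ AAB·AAB·AAC·AAB·AAB·AAC·AAB·AAB·A·AAB·AAB·AAC·AAB·AAB·AAC·AAB·AAB·A·AAB·AAB·AAC·AAB·AAB·AAC·AAB·AAB·AAB·AAC·AAB·AAB·AAC·AAB·AAB·A·AAB·AAB·AAC·AAB·AAB·AAC·AAB·AAB·A·AAB·AAB·AAC·AAB·AAB·AAC·AAB·AAB·AAC·AAB·AAB·A·AAB·AAB·AAC·AAB·AAB·AAC·AAB·AAB·AAB·AAC·AAB·AAB·A·AAB·AAC·ABD·AAB·AAB·AAC·AAB·AAB·AAC·AAB·AAB·A·AAB·AAB·AAC·AAB·AAB·AAC·AAB·AAB·A·AAB·AAB·AAC
    A ↦ AAB
    B ↦ AAC
    C ↦ A
    D ↦ ABD

A->AAB, B->AAC, C->A, D->ABD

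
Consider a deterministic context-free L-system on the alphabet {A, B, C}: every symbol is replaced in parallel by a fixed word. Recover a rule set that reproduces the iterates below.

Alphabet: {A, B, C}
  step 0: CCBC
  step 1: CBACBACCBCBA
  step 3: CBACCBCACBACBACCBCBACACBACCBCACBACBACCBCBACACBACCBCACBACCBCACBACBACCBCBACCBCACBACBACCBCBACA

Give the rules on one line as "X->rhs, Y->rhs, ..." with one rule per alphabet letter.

  step 0 ⇒ step 1: CCBC ⇒ CBA·CBA·CCB·CBA
    B ↦ CCB
    C ↦ CBA
    A ↦ CA  (constrained at step 1)

A->CA, B->CCB, C->CBA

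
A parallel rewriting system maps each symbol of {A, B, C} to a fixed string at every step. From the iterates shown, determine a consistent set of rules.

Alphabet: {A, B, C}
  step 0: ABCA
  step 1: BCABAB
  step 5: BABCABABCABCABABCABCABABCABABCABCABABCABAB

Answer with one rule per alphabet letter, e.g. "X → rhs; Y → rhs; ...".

A->B, B->CA, C->BA

  step 0 ⇒ step 1: ABCA ⇒ B·CA·BA·B
    A ↦ B
    B ↦ CA
    C ↦ BA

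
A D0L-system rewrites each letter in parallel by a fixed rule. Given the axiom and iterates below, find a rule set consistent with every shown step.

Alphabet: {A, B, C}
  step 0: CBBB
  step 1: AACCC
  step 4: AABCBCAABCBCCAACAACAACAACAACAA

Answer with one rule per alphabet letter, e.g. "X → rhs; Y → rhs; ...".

  step 0 ⇒ step 1: CBBB ⇒ AA·C·C·C
    B ↦ C
    C ↦ AA
    A ↦ BC  (constrained at step 1)

A->BC, B->C, C->AA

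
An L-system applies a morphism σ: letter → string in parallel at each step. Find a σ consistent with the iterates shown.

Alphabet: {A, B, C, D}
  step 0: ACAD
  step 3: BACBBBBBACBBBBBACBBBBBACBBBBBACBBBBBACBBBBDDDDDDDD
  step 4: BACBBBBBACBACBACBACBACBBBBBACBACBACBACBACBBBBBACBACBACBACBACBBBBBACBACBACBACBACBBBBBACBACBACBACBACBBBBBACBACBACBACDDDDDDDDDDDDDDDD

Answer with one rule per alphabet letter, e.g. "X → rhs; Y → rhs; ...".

A->BB, B->BAC, C->BB, D->DD

  step 3 ⇒ step 4: BACBBBBBACBBBBBACBBBBBACBBBBBACBBBBBACBBBBDDDDDDDD ⇒ BAC·BB·BB·BAC·BAC·BAC·BAC·BAC·BB·BB·BAC·BAC·BAC·BAC·BAC·BB·BB·BAC·BAC·BAC·BAC·BAC·BB·BB·BAC·BAC·BAC·BAC·BAC·BB·BB·BAC·BAC·BAC·BAC·BAC·BB·BB·BAC·BAC·BAC·BAC·DD·DD·DD·DD·DD·DD·DD·DD
    A ↦ BB
    B ↦ BAC
    C ↦ BB
    D ↦ DD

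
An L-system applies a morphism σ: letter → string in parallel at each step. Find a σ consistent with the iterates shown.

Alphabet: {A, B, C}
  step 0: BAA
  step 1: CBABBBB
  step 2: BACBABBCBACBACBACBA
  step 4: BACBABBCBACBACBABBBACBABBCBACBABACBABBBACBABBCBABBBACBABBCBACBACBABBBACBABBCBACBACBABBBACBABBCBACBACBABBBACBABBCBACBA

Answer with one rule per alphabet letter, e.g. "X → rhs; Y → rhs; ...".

A->BB, B->CBA, C->BA

  step 1 ⇒ step 2: CBABBBB ⇒ BA·CBA·BB·CBA·CBA·CBA·CBA
    A ↦ BB
    B ↦ CBA
    C ↦ BA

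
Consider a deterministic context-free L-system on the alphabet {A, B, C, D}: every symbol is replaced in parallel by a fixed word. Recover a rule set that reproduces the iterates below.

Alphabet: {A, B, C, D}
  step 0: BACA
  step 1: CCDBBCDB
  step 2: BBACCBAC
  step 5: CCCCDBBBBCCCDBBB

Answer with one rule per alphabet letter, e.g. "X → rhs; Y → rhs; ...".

  step 1 ⇒ step 2: CCDBBCDB ⇒ B·B·A·C·C·B·A·C
    B ↦ C
    C ↦ B
    D ↦ A
  step 0 ⇒ step 1: BACA ⇒ C·CDB·B·CDB
    A ↦ CDB

A->CDB, B->C, C->B, D->A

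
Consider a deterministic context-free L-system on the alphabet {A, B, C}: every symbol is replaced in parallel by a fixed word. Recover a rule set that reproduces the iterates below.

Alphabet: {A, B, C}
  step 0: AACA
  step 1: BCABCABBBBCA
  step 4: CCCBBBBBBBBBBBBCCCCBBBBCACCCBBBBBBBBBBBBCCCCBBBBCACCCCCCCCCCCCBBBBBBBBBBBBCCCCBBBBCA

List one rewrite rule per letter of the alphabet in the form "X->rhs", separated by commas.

  step 0 ⇒ step 1: AACA ⇒ BCA·BCA·BBB·BCA
    A ↦ BCA
    C ↦ BBB
    B ↦ C  (constrained at step 1)

A->BCA, B->C, C->BBB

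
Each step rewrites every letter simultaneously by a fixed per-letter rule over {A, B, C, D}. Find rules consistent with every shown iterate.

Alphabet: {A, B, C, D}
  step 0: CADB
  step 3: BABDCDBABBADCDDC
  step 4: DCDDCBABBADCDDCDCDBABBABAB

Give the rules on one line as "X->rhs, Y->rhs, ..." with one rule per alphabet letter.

  step 3 ⇒ step 4: BABDCDBABBADCDDC ⇒ DC·D·DC·BA·B·BA·DC·D·DC·DC·D·BA·B·BA·BA·B
    A ↦ D
    B ↦ DC
    C ↦ B
    D ↦ BA

A->D, B->DC, C->B, D->BA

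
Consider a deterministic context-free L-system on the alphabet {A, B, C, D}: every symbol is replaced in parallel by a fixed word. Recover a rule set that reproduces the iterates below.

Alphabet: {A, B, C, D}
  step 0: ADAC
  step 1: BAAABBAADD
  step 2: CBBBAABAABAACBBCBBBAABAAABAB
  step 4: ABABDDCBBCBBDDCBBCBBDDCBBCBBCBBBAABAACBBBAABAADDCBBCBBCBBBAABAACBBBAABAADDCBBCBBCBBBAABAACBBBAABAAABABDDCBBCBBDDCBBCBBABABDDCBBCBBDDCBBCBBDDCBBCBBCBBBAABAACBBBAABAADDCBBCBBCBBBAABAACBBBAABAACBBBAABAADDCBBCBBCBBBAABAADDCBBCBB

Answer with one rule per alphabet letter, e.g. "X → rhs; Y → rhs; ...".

  step 1 ⇒ step 2: BAAABBAADD ⇒ CBB·BAA·BAA·BAA·CBB·CBB·BAA·BAA·AB·AB
    A ↦ BAA
    B ↦ CBB
    D ↦ AB
  step 0 ⇒ step 1: ADAC ⇒ BAA·AB·BAA·DD
    C ↦ DD

A->BAA, B->CBB, C->DD, D->AB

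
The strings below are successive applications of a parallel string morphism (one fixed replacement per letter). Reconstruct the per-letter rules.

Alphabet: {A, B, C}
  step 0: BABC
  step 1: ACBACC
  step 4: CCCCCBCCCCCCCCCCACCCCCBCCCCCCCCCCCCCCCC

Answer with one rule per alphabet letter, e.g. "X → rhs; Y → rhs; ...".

  step 0 ⇒ step 1: BABC ⇒ A·CB·A·CC
    A ↦ CB
    B ↦ A
    C ↦ CC

A->CB, B->A, C->CC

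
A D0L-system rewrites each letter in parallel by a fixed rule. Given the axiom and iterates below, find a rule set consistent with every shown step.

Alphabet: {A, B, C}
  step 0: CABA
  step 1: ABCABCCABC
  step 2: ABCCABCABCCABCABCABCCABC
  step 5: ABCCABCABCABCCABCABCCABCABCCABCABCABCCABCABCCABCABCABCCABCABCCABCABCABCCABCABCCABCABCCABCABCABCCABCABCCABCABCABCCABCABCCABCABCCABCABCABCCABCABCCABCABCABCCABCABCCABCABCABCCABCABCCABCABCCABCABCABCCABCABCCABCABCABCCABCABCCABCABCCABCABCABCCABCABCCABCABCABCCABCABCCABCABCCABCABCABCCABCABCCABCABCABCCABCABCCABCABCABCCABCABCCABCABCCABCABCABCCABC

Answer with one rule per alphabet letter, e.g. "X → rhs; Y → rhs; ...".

A->ABC, B->C, C->ABC

  step 1 ⇒ step 2: ABCABCCABC ⇒ ABC·C·ABC·ABC·C·ABC·ABC·ABC·C·ABC
    A ↦ ABC
    B ↦ C
    C ↦ ABC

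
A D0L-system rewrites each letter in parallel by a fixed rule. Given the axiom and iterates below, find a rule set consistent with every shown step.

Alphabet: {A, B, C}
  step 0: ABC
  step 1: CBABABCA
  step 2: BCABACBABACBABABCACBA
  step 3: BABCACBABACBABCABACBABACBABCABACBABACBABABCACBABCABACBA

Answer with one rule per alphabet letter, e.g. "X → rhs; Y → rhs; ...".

A->CBA, B->BA, C->BCA

  step 2 ⇒ step 3: BCABACBABACBABABCACBA ⇒ BA·BCA·CBA·BA·CBA·BCA·BA·CBA·BA·CBA·BCA·BA·CBA·BA·CBA·BA·BCA·CBA·BCA·BA·CBA
    A ↦ CBA
    B ↦ BA
    C ↦ BCA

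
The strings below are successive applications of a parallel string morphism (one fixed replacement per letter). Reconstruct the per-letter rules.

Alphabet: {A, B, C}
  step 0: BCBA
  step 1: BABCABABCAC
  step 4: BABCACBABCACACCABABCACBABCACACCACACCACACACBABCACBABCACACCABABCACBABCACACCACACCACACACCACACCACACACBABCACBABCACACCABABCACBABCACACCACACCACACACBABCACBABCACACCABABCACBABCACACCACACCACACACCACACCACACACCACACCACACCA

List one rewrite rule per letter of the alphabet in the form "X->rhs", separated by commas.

A->CAC, B->BAB, C->CA

  step 0 ⇒ step 1: BCBA ⇒ BAB·CA·BAB·CAC
    A ↦ CAC
    B ↦ BAB
    C ↦ CA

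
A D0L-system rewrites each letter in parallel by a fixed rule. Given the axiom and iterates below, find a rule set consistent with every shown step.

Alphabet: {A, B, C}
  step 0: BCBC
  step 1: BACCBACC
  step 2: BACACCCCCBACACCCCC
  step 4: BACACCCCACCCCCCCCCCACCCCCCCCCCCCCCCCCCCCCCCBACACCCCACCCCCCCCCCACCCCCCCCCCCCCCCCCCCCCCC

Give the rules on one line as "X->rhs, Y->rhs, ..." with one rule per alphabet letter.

A->CAC, B->BA, C->CC

  step 1 ⇒ step 2: BACCBACC ⇒ BA·CAC·CC·CC·BA·CAC·CC·CC
    A ↦ CAC
    B ↦ BA
    C ↦ CC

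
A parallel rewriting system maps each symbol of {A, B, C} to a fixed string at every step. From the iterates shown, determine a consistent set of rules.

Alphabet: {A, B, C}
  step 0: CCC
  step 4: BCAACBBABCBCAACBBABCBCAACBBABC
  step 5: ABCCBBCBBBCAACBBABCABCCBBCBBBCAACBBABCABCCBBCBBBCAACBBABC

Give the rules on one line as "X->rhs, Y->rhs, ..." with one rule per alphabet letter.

A->CBB, B->A, C->BC

  step 4 ⇒ step 5: BCAACBBABCBCAACBBABCBCAACBBABC ⇒ A·BC·CBB·CBB·BC·A·A·CBB·A·BC·A·BC·CBB·CBB·BC·A·A·CBB·A·BC·A·BC·CBB·CBB·BC·A·A·CBB·A·BC
    A ↦ CBB
    B ↦ A
    C ↦ BC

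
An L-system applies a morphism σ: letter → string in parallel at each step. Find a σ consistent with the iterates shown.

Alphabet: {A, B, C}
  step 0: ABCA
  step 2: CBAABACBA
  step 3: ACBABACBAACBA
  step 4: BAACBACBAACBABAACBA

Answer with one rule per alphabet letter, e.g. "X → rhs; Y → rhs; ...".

  step 3 ⇒ step 4: ACBABACBAACBA ⇒ BA·A·C·BA·C·BA·A·C·BA·BA·A·C·BA
    A ↦ BA
    B ↦ C
    C ↦ A

A->BA, B->C, C->A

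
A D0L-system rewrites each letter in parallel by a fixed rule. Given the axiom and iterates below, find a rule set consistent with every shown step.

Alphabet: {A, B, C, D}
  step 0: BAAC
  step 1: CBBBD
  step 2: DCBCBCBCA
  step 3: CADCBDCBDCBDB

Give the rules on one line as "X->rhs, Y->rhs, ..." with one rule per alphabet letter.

  step 2 ⇒ step 3: DCBCBCBCA ⇒ CA·D·CB·D·CB·D·CB·D·B
    A ↦ B
    B ↦ CB
    C ↦ D
    D ↦ CA

A->B, B->CB, C->D, D->CA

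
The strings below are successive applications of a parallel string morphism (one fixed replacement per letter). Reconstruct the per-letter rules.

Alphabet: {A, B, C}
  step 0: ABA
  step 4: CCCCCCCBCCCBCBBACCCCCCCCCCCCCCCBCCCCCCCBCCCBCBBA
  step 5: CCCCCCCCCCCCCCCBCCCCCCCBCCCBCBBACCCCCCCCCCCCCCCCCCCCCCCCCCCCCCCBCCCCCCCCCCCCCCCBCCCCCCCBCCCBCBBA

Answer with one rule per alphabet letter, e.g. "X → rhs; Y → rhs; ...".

  step 4 ⇒ step 5: CCCCCCCBCCCBCBBACCCCCCCCCCCCCCCBCCCCCCCBCCCBCBBA ⇒ CC·CC·CC·CC·CC·CC·CC·CB·CC·CC·CC·CB·CC·CB·CB·BA·CC·CC·CC·CC·CC·CC·CC·CC·CC·CC·CC·CC·CC·CC·CC·CB·CC·CC·CC·CC·CC·CC·CC·CB·CC·CC·CC·CB·CC·CB·CB·BA
    A ↦ BA
    B ↦ CB
    C ↦ CC

A->BA, B->CB, C->CC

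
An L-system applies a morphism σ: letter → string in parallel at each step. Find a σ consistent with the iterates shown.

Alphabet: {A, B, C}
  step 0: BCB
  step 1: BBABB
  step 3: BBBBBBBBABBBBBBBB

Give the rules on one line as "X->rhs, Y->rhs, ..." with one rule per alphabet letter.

  step 0 ⇒ step 1: BCB ⇒ BB·A·BB
    B ↦ BB
    C ↦ A
    A ↦ C  (constrained at step 1)

A->C, B->BB, C->A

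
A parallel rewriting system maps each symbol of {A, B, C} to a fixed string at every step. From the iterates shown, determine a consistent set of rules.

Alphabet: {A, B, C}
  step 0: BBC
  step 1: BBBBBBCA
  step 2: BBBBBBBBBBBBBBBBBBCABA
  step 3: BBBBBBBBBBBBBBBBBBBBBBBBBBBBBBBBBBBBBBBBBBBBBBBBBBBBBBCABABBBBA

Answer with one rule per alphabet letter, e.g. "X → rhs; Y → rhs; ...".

A->BA, B->BBB, C->CA

  step 2 ⇒ step 3: BBBBBBBBBBBBBBBBBBCABA ⇒ BBB·BBB·BBB·BBB·BBB·BBB·BBB·BBB·BBB·BBB·BBB·BBB·BBB·BBB·BBB·BBB·BBB·BBB·CA·BA·BBB·BA
    A ↦ BA
    B ↦ BBB
    C ↦ CA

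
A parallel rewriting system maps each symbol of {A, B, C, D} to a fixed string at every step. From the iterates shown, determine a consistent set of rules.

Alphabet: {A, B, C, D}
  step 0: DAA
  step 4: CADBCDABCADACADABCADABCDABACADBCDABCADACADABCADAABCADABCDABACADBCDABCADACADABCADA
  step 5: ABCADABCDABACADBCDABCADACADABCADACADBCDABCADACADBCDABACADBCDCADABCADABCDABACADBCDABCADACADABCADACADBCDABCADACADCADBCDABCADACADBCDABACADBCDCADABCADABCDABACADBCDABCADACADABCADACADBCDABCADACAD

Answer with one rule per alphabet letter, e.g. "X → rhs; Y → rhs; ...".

A->CAD, B->BCD, C->AB, D->A

  step 4 ⇒ step 5: CADBCDABCADACADABCADABCDABACADBCDABCADACADABCADAABCADABCDABACADBCDABCADACADABCADA ⇒ AB·CAD·A·BCD·AB·A·CAD·BCD·AB·CAD·A·CAD·AB·CAD·A·CAD·BCD·AB·CAD·A·CAD·BCD·AB·A·CAD·BCD·CAD·AB·CAD·A·BCD·AB·A·CAD·BCD·AB·CAD·A·CAD·AB·CAD·A·CAD·BCD·AB·CAD·A·CAD·CAD·BCD·AB·CAD·A·CAD·BCD·AB·A·CAD·BCD·CAD·AB·CAD·A·BCD·AB·A·CAD·BCD·AB·CAD·A·CAD·AB·CAD·A·CAD·BCD·AB·CAD·A·CAD
    A ↦ CAD
    B ↦ BCD
    C ↦ AB
    D ↦ A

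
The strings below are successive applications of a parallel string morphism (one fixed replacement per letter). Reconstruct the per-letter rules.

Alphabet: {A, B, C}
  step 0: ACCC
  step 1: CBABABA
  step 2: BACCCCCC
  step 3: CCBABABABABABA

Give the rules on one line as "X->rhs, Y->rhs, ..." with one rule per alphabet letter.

A->C, B->C, C->BA

  step 2 ⇒ step 3: BACCCCCC ⇒ C·C·BA·BA·BA·BA·BA·BA
    A ↦ C
    B ↦ C
    C ↦ BA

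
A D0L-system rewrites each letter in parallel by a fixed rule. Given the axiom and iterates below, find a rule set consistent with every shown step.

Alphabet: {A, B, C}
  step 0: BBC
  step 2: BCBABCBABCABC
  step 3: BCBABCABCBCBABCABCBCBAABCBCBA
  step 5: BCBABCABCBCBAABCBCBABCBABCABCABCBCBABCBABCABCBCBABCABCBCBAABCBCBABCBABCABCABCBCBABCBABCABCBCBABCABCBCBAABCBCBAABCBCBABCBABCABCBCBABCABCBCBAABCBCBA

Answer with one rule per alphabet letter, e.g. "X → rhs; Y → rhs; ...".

A->ABC, B->BC, C->BA

  step 2 ⇒ step 3: BCBABCBABCABC ⇒ BC·BA·BC·ABC·BC·BA·BC·ABC·BC·BA·ABC·BC·BA
    A ↦ ABC
    B ↦ BC
    C ↦ BA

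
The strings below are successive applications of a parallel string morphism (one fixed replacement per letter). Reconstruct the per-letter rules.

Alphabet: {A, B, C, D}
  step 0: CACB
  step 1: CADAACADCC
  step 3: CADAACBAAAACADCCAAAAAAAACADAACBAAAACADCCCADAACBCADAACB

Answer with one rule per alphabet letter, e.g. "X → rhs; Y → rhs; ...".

  step 0 ⇒ step 1: CACB ⇒ CAD·AA·CAD·CC
    A ↦ AA
    B ↦ CC
    C ↦ CAD
    D ↦ CB  (constrained at step 1)

A->AA, B->CC, C->CAD, D->CB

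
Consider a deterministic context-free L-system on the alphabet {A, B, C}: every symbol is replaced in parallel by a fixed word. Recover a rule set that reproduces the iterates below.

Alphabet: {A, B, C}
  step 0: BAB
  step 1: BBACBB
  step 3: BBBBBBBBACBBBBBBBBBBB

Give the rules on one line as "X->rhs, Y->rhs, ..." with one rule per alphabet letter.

  step 0 ⇒ step 1: BAB ⇒ BB·AC·BB
    A ↦ AC
    B ↦ BB
    C ↦ B  (constrained at step 1)

A->AC, B->BB, C->B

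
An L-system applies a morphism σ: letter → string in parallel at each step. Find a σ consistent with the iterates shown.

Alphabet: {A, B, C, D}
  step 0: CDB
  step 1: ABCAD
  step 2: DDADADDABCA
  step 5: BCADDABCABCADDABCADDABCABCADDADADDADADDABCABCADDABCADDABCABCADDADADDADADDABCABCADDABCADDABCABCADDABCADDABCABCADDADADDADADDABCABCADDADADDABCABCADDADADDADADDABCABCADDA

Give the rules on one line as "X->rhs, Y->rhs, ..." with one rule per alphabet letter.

A->DDA, B->D, C->A, D->BCA

  step 1 ⇒ step 2: ABCAD ⇒ DDA·D·A·DDA·BCA
    A ↦ DDA
    B ↦ D
    C ↦ A
    D ↦ BCA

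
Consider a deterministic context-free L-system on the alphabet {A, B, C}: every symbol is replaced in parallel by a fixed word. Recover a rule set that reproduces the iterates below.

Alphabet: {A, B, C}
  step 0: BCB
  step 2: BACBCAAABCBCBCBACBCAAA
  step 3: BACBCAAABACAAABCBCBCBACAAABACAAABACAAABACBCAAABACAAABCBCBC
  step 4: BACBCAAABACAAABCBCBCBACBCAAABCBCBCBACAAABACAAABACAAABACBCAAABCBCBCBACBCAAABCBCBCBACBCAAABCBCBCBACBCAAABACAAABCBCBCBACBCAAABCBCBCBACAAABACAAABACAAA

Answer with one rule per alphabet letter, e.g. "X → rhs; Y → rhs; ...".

A->BC, B->BAC, C->AAA

  step 3 ⇒ step 4: BACBCAAABACAAABCBCBCBACAAABACAAABACAAABACBCAAABACAAABCBCBC ⇒ BAC·BC·AAA·BAC·AAA·BC·BC·BC·BAC·BC·AAA·BC·BC·BC·BAC·AAA·BAC·AAA·BAC·AAA·BAC·BC·AAA·BC·BC·BC·BAC·BC·AAA·BC·BC·BC·BAC·BC·AAA·BC·BC·BC·BAC·BC·AAA·BAC·AAA·BC·BC·BC·BAC·BC·AAA·BC·BC·BC·BAC·AAA·BAC·AAA·BAC·AAA
    A ↦ BC
    B ↦ BAC
    C ↦ AAA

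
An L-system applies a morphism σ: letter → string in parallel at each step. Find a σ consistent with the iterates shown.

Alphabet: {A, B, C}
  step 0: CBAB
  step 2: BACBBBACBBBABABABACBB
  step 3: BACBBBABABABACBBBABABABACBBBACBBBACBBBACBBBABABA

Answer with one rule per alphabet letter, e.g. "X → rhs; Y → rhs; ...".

  step 2 ⇒ step 3: BACBBBACBBBABABABACBB ⇒ BA·CBB·BA·BA·BA·BA·CBB·BA·BA·BA·BA·CBB·BA·CBB·BA·CBB·BA·CBB·BA·BA·BA
    A ↦ CBB
    B ↦ BA
    C ↦ BA

A->CBB, B->BA, C->BA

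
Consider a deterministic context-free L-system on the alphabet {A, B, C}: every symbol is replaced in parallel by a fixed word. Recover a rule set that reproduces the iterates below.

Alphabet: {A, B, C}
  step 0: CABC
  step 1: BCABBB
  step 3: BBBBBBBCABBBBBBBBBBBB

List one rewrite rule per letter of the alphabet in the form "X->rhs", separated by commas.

  step 0 ⇒ step 1: CABC ⇒ B·CA·BB·B
    A ↦ CA
    B ↦ BB
    C ↦ B

A->CA, B->BB, C->B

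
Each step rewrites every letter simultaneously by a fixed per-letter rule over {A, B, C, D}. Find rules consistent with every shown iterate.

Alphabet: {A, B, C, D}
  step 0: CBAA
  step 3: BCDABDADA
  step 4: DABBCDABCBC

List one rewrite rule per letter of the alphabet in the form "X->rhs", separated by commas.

A->C, B->DA, C->B, D->B

  step 3 ⇒ step 4: BCDABDADA ⇒ DA·B·B·C·DA·B·C·B·C
    A ↦ C
    B ↦ DA
    C ↦ B
    D ↦ B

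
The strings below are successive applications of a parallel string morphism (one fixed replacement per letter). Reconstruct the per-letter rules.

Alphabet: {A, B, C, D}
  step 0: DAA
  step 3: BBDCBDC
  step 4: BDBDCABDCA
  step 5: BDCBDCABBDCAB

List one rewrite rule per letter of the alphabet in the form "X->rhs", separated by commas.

  step 4 ⇒ step 5: BDBDCABDCA ⇒ BD·C·BD·C·A·B·BD·C·A·B
    A ↦ B
    B ↦ BD
    C ↦ A
    D ↦ C

A->B, B->BD, C->A, D->C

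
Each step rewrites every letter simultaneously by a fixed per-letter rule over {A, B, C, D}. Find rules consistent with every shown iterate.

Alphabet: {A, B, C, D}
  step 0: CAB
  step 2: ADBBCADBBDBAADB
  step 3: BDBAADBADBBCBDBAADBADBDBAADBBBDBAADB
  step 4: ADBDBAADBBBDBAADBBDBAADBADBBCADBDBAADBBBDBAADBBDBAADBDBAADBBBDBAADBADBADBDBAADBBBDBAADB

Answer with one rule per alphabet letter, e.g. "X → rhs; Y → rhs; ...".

  step 3 ⇒ step 4: BDBAADBADBBCBDBAADBADBDBAADBBBDBAADB ⇒ ADB·DBA·ADB·B·B·DBA·ADB·B·DBA·ADB·ADB·BC·ADB·DBA·ADB·B·B·DBA·ADB·B·DBA·ADB·DBA·ADB·B·B·DBA·ADB·ADB·ADB·DBA·ADB·B·B·DBA·ADB
    A ↦ B
    B ↦ ADB
    C ↦ BC
    D ↦ DBA

A->B, B->ADB, C->BC, D->DBA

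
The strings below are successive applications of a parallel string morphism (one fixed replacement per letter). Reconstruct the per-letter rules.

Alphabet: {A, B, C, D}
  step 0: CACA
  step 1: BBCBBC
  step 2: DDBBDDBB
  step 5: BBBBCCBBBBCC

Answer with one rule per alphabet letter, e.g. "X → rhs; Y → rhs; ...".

A->C, B->D, C->BB, D->A

  step 1 ⇒ step 2: BBCBBC ⇒ D·D·BB·D·D·BB
    B ↦ D
    C ↦ BB
  step 0 ⇒ step 1: CACA ⇒ BB·C·BB·C
    A ↦ C
    D ↦ A  (constrained at step 2)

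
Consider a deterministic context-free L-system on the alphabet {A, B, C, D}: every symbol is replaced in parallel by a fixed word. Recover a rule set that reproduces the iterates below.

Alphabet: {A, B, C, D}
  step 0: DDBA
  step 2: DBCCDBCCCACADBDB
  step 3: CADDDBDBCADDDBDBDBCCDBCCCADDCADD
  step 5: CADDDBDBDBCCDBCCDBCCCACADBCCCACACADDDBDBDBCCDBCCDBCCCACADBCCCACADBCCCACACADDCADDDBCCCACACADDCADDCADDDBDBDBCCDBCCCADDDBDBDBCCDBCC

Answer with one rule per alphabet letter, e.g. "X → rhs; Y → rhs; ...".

A->CC, B->DD, C->DB, D->CA

  step 2 ⇒ step 3: DBCCDBCCCACADBDB ⇒ CA·DD·DB·DB·CA·DD·DB·DB·DB·CC·DB·CC·CA·DD·CA·DD
    A ↦ CC
    B ↦ DD
    C ↦ DB
    D ↦ CA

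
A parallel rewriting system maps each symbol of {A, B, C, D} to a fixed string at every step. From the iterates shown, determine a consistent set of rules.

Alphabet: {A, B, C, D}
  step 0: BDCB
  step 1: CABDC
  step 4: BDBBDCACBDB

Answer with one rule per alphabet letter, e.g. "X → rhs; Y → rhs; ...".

  step 0 ⇒ step 1: BDCB ⇒ C·A·BD·C
    B ↦ C
    C ↦ BD
    D ↦ A
    A ↦ B  (constrained at step 1)

A->B, B->C, C->BD, D->A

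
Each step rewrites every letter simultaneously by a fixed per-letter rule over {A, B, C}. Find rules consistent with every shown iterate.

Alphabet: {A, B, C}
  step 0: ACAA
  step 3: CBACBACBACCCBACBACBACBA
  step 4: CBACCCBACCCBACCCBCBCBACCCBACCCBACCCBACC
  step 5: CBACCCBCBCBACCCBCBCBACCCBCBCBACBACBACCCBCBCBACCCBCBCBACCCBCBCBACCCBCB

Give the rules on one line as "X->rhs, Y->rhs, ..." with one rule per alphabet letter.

  step 4 ⇒ step 5: CBACCCBACCCBACCCBCBCBACCCBACCCBACCCBACC ⇒ CB·A·CC·CB·CB·CB·A·CC·CB·CB·CB·A·CC·CB·CB·CB·A·CB·A·CB·A·CC·CB·CB·CB·A·CC·CB·CB·CB·A·CC·CB·CB·CB·A·CC·CB·CB
    A ↦ CC
    B ↦ A
    C ↦ CB

A->CC, B->A, C->CB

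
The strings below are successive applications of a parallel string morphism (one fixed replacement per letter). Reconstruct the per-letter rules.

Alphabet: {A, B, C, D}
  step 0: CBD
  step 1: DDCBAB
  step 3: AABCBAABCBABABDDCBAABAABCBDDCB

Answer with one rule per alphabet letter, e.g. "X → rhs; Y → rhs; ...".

A->AAB, B->CB, C->DD, D->AB

  step 0 ⇒ step 1: CBD ⇒ DD·CB·AB
    B ↦ CB
    C ↦ DD
    D ↦ AB
    A ↦ AAB  (constrained at step 1)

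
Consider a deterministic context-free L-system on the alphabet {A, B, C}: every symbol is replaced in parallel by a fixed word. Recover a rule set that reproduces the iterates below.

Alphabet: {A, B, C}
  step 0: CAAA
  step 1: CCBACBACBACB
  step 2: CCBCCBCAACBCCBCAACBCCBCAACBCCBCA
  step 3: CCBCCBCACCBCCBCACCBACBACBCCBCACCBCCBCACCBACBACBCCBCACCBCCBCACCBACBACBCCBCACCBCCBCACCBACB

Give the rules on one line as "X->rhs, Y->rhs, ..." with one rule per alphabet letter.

  step 2 ⇒ step 3: CCBCCBCAACBCCBCAACBCCBCAACBCCBCA ⇒ CCB·CCB·CA·CCB·CCB·CA·CCB·ACB·ACB·CCB·CA·CCB·CCB·CA·CCB·ACB·ACB·CCB·CA·CCB·CCB·CA·CCB·ACB·ACB·CCB·CA·CCB·CCB·CA·CCB·ACB
    A ↦ ACB
    B ↦ CA
    C ↦ CCB

A->ACB, B->CA, C->CCB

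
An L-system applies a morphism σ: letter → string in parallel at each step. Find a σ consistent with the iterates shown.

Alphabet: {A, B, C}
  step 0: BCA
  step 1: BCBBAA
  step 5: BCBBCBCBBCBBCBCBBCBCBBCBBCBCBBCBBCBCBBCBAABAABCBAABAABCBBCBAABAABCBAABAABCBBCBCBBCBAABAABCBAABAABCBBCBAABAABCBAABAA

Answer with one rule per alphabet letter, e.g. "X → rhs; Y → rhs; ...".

  step 0 ⇒ step 1: BCA ⇒ BC·B·BAA
    A ↦ BAA
    B ↦ BC
    C ↦ B

A->BAA, B->BC, C->B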